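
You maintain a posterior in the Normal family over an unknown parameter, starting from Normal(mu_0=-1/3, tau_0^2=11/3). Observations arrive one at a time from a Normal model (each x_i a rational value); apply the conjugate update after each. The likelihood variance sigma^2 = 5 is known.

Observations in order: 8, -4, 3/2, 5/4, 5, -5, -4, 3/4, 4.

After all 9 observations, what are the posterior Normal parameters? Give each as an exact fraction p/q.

obs 1: x=8 → posterior Normal(83/26, 55/26)
obs 2: x=-4 → posterior Normal(39/37, 55/37)
obs 3: x=3/2 → posterior Normal(37/32, 55/48)
obs 4: x=5/4 → posterior Normal(277/236, 55/59)
obs 5: x=5 → posterior Normal(71/40, 11/14)
obs 6: x=-5 → posterior Normal(277/324, 55/81)
obs 7: x=-4 → posterior Normal(101/368, 55/92)
obs 8: x=3/4 → posterior Normal(67/206, 55/103)
obs 9: x=4 → posterior Normal(155/228, 55/114)

mu_0=155/228, tau_0^2=55/114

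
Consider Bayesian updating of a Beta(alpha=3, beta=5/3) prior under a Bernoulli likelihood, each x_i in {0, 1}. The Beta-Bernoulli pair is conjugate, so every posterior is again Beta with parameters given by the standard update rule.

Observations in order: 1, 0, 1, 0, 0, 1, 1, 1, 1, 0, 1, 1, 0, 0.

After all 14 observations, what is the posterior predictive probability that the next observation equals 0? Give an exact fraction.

obs 1: x=1 → posterior Beta(4, 5/3)
obs 2: x=0 → posterior Beta(4, 8/3)
obs 3: x=1 → posterior Beta(5, 8/3)
obs 4: x=0 → posterior Beta(5, 11/3)
obs 5: x=0 → posterior Beta(5, 14/3)
obs 6: x=1 → posterior Beta(6, 14/3)
obs 7: x=1 → posterior Beta(7, 14/3)
obs 8: x=1 → posterior Beta(8, 14/3)
obs 9: x=1 → posterior Beta(9, 14/3)
obs 10: x=0 → posterior Beta(9, 17/3)
obs 11: x=1 → posterior Beta(10, 17/3)
obs 12: x=1 → posterior Beta(11, 17/3)
obs 13: x=0 → posterior Beta(11, 20/3)
obs 14: x=0 → posterior Beta(11, 23/3)

23/56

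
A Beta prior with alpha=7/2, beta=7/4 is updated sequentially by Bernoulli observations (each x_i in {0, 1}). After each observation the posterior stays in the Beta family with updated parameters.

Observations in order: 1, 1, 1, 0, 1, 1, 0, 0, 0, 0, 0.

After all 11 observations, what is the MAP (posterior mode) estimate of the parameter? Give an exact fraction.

10/19

obs 1: x=1 → posterior Beta(9/2, 7/4)
obs 2: x=1 → posterior Beta(11/2, 7/4)
obs 3: x=1 → posterior Beta(13/2, 7/4)
obs 4: x=0 → posterior Beta(13/2, 11/4)
obs 5: x=1 → posterior Beta(15/2, 11/4)
obs 6: x=1 → posterior Beta(17/2, 11/4)
obs 7: x=0 → posterior Beta(17/2, 15/4)
obs 8: x=0 → posterior Beta(17/2, 19/4)
obs 9: x=0 → posterior Beta(17/2, 23/4)
obs 10: x=0 → posterior Beta(17/2, 27/4)
obs 11: x=0 → posterior Beta(17/2, 31/4)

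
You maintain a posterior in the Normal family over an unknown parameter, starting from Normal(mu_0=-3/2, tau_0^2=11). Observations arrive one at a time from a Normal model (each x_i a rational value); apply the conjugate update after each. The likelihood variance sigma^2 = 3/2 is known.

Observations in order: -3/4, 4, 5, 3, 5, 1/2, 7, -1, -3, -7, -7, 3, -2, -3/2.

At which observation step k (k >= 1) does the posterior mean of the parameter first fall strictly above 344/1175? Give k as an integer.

obs 1: x=-3/4 → posterior Normal(-21/25, 33/25)
obs 2: x=4 → posterior Normal(67/47, 33/47)
obs 3: x=5 → posterior Normal(59/23, 11/23)
obs 4: x=3 → posterior Normal(243/91, 33/91)
obs 5: x=5 → posterior Normal(353/113, 33/113)
obs 6: x=1/2 → posterior Normal(364/135, 11/45)
obs 7: x=7 → posterior Normal(518/157, 33/157)
obs 8: x=-1 → posterior Normal(496/179, 33/179)
obs 9: x=-3 → posterior Normal(430/201, 11/67)
obs 10: x=-7 → posterior Normal(276/223, 33/223)
obs 11: x=-7 → posterior Normal(122/245, 33/245)
obs 12: x=3 → posterior Normal(188/267, 11/89)
obs 13: x=-2 → posterior Normal(144/289, 33/289)
obs 14: x=-3/2 → posterior Normal(111/311, 33/311)

k = 2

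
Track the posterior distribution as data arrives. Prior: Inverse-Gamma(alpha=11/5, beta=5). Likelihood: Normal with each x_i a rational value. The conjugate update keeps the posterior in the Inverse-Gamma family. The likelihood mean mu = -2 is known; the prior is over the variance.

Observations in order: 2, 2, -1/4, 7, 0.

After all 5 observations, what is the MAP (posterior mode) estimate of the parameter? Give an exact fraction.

10405/912

obs 1: x=2 → posterior Inverse-Gamma(27/10, 13)
obs 2: x=2 → posterior Inverse-Gamma(16/5, 21)
obs 3: x=-1/4 → posterior Inverse-Gamma(37/10, 721/32)
obs 4: x=7 → posterior Inverse-Gamma(21/5, 2017/32)
obs 5: x=0 → posterior Inverse-Gamma(47/10, 2081/32)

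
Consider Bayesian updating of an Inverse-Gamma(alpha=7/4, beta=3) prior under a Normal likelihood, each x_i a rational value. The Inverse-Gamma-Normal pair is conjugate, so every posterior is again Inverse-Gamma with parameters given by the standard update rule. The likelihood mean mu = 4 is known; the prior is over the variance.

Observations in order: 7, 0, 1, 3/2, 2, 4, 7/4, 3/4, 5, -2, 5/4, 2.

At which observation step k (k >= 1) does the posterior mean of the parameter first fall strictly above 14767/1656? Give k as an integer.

k = 10

obs 1: x=7 → posterior Inverse-Gamma(9/4, 15/2)
obs 2: x=0 → posterior Inverse-Gamma(11/4, 31/2)
obs 3: x=1 → posterior Inverse-Gamma(13/4, 20)
obs 4: x=3/2 → posterior Inverse-Gamma(15/4, 185/8)
obs 5: x=2 → posterior Inverse-Gamma(17/4, 201/8)
obs 6: x=4 → posterior Inverse-Gamma(19/4, 201/8)
obs 7: x=7/4 → posterior Inverse-Gamma(21/4, 885/32)
obs 8: x=3/4 → posterior Inverse-Gamma(23/4, 527/16)
obs 9: x=5 → posterior Inverse-Gamma(25/4, 535/16)
obs 10: x=-2 → posterior Inverse-Gamma(27/4, 823/16)
obs 11: x=5/4 → posterior Inverse-Gamma(29/4, 1767/32)
obs 12: x=2 → posterior Inverse-Gamma(31/4, 1831/32)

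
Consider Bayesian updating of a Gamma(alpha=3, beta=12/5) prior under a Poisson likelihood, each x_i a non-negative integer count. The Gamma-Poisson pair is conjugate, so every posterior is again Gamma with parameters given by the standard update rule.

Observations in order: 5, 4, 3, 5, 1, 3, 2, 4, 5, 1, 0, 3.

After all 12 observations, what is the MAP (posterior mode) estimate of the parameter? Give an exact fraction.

95/36

obs 1: x=5 → posterior Gamma(8, 17/5)
obs 2: x=4 → posterior Gamma(12, 22/5)
obs 3: x=3 → posterior Gamma(15, 27/5)
obs 4: x=5 → posterior Gamma(20, 32/5)
obs 5: x=1 → posterior Gamma(21, 37/5)
obs 6: x=3 → posterior Gamma(24, 42/5)
obs 7: x=2 → posterior Gamma(26, 47/5)
obs 8: x=4 → posterior Gamma(30, 52/5)
obs 9: x=5 → posterior Gamma(35, 57/5)
obs 10: x=1 → posterior Gamma(36, 62/5)
obs 11: x=0 → posterior Gamma(36, 67/5)
obs 12: x=3 → posterior Gamma(39, 72/5)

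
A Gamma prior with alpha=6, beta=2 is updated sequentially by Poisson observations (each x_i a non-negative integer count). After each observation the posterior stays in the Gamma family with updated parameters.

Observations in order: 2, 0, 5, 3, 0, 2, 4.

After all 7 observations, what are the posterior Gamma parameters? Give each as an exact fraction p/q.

alpha=22, beta=9

obs 1: x=2 → posterior Gamma(8, 3)
obs 2: x=0 → posterior Gamma(8, 4)
obs 3: x=5 → posterior Gamma(13, 5)
obs 4: x=3 → posterior Gamma(16, 6)
obs 5: x=0 → posterior Gamma(16, 7)
obs 6: x=2 → posterior Gamma(18, 8)
obs 7: x=4 → posterior Gamma(22, 9)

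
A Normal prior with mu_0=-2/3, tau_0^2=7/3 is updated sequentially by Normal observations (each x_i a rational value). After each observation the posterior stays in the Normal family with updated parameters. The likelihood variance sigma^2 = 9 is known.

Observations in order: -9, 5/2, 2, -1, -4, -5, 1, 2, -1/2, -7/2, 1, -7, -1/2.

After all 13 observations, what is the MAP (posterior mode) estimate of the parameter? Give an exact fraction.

obs 1: x=-9 → posterior Normal(-81/34, 63/34)
obs 2: x=5/2 → posterior Normal(-127/82, 63/41)
obs 3: x=2 → posterior Normal(-33/32, 21/16)
obs 4: x=-1 → posterior Normal(-113/110, 63/55)
obs 5: x=-4 → posterior Normal(-169/124, 63/62)
obs 6: x=-5 → posterior Normal(-239/138, 21/23)
obs 7: x=1 → posterior Normal(-225/152, 63/76)
obs 8: x=2 → posterior Normal(-197/166, 63/83)
obs 9: x=-1/2 → posterior Normal(-17/15, 7/10)
obs 10: x=-7/2 → posterior Normal(-253/194, 63/97)
obs 11: x=1 → posterior Normal(-239/208, 63/104)
obs 12: x=-7 → posterior Normal(-337/222, 21/37)
obs 13: x=-1/2 → posterior Normal(-86/59, 63/118)

-86/59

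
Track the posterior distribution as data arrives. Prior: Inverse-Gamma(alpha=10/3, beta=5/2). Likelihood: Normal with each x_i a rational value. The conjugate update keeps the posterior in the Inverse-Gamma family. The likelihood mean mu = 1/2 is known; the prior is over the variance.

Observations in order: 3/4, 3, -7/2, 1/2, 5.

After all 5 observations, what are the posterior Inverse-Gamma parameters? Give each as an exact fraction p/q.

alpha=35/6, beta=761/32

obs 1: x=3/4 → posterior Inverse-Gamma(23/6, 81/32)
obs 2: x=3 → posterior Inverse-Gamma(13/3, 181/32)
obs 3: x=-7/2 → posterior Inverse-Gamma(29/6, 437/32)
obs 4: x=1/2 → posterior Inverse-Gamma(16/3, 437/32)
obs 5: x=5 → posterior Inverse-Gamma(35/6, 761/32)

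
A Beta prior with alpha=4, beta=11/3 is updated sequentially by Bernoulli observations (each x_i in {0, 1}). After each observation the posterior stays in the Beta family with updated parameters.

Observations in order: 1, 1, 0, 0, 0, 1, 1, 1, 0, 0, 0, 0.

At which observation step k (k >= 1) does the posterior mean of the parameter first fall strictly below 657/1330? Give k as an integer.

obs 1: x=1 → posterior Beta(5, 11/3)
obs 2: x=1 → posterior Beta(6, 11/3)
obs 3: x=0 → posterior Beta(6, 14/3)
obs 4: x=0 → posterior Beta(6, 17/3)
obs 5: x=0 → posterior Beta(6, 20/3)
obs 6: x=1 → posterior Beta(7, 20/3)
obs 7: x=1 → posterior Beta(8, 20/3)
obs 8: x=1 → posterior Beta(9, 20/3)
obs 9: x=0 → posterior Beta(9, 23/3)
obs 10: x=0 → posterior Beta(9, 26/3)
obs 11: x=0 → posterior Beta(9, 29/3)
obs 12: x=0 → posterior Beta(9, 32/3)

k = 5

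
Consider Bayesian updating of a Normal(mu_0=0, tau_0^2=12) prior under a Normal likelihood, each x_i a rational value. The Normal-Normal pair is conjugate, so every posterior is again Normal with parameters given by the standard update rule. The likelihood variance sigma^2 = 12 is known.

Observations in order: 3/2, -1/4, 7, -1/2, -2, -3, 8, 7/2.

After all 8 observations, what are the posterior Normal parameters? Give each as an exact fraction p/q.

obs 1: x=3/2 → posterior Normal(3/4, 6)
obs 2: x=-1/4 → posterior Normal(5/12, 4)
obs 3: x=7 → posterior Normal(33/16, 3)
obs 4: x=-1/2 → posterior Normal(31/20, 12/5)
obs 5: x=-2 → posterior Normal(23/24, 2)
obs 6: x=-3 → posterior Normal(11/28, 12/7)
obs 7: x=8 → posterior Normal(43/32, 3/2)
obs 8: x=7/2 → posterior Normal(19/12, 4/3)

mu_0=19/12, tau_0^2=4/3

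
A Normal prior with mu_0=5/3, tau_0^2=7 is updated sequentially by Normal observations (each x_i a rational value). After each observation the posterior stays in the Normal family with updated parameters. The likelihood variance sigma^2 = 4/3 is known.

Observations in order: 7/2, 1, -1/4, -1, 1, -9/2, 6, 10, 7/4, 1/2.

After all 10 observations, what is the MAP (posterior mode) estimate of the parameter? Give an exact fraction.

obs 1: x=7/2 → posterior Normal(481/150, 28/25)
obs 2: x=1 → posterior Normal(607/276, 14/23)
obs 3: x=-1/4 → posterior Normal(1151/804, 28/67)
obs 4: x=-1 → posterior Normal(899/1056, 7/22)
obs 5: x=1 → posterior Normal(1151/1308, 28/109)
obs 6: x=-9/2 → posterior Normal(17/1560, 14/65)
obs 7: x=6 → posterior Normal(1529/1812, 28/151)
obs 8: x=10 → posterior Normal(4049/2064, 7/43)
obs 9: x=7/4 → posterior Normal(2245/1158, 28/193)
obs 10: x=1/2 → posterior Normal(577/321, 14/107)

577/321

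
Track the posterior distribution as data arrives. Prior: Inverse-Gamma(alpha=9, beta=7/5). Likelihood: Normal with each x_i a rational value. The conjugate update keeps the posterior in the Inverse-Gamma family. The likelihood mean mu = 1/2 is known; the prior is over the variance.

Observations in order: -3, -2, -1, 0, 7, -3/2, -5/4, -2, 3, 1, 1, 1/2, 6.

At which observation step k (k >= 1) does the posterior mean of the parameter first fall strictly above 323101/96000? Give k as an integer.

obs 1: x=-3 → posterior Inverse-Gamma(19/2, 301/40)
obs 2: x=-2 → posterior Inverse-Gamma(10, 213/20)
obs 3: x=-1 → posterior Inverse-Gamma(21/2, 471/40)
obs 4: x=0 → posterior Inverse-Gamma(11, 119/10)
obs 5: x=7 → posterior Inverse-Gamma(23/2, 1321/40)
obs 6: x=-3/2 → posterior Inverse-Gamma(12, 1401/40)
obs 7: x=-5/4 → posterior Inverse-Gamma(25/2, 5849/160)
obs 8: x=-2 → posterior Inverse-Gamma(13, 6349/160)
obs 9: x=3 → posterior Inverse-Gamma(27/2, 6849/160)
obs 10: x=1 → posterior Inverse-Gamma(14, 6869/160)
obs 11: x=1 → posterior Inverse-Gamma(29/2, 6889/160)
obs 12: x=1/2 → posterior Inverse-Gamma(15, 6889/160)
obs 13: x=6 → posterior Inverse-Gamma(31/2, 9309/160)

k = 9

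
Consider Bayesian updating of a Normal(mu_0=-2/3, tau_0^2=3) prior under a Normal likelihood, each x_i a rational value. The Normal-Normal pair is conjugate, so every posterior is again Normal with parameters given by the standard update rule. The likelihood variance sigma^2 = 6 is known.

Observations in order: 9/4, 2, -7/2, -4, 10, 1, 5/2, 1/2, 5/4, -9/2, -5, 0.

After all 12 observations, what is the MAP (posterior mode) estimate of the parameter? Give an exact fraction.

1/12

obs 1: x=9/4 → posterior Normal(11/36, 2)
obs 2: x=2 → posterior Normal(35/48, 3/2)
obs 3: x=-7/2 → posterior Normal(-7/60, 6/5)
obs 4: x=-4 → posterior Normal(-55/72, 1)
obs 5: x=10 → posterior Normal(65/84, 6/7)
obs 6: x=1 → posterior Normal(77/96, 3/4)
obs 7: x=5/2 → posterior Normal(107/108, 2/3)
obs 8: x=1/2 → posterior Normal(113/120, 3/5)
obs 9: x=5/4 → posterior Normal(32/33, 6/11)
obs 10: x=-9/2 → posterior Normal(37/72, 1/2)
obs 11: x=-5 → posterior Normal(7/78, 6/13)
obs 12: x=0 → posterior Normal(1/12, 3/7)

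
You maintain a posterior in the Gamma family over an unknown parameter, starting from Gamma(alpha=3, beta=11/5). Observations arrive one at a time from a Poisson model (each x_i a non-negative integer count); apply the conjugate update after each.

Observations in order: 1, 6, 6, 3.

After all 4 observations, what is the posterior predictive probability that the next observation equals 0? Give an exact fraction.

obs 1: x=1 → posterior Gamma(4, 16/5)
obs 2: x=6 → posterior Gamma(10, 21/5)
obs 3: x=6 → posterior Gamma(16, 26/5)
obs 4: x=3 → posterior Gamma(19, 31/5)

21670662219970396194714277471/371319292745659279662190166016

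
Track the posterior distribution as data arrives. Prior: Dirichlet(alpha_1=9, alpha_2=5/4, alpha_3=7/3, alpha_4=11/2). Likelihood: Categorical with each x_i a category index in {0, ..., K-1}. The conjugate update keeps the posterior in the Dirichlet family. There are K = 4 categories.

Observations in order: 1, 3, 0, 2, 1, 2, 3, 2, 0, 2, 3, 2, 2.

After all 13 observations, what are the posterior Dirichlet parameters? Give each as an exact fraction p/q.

alpha_1=11, alpha_2=13/4, alpha_3=25/3, alpha_4=17/2

obs 1: x=1 → posterior Dirichlet(9, 9/4, 7/3, 11/2)
obs 2: x=3 → posterior Dirichlet(9, 9/4, 7/3, 13/2)
obs 3: x=0 → posterior Dirichlet(10, 9/4, 7/3, 13/2)
obs 4: x=2 → posterior Dirichlet(10, 9/4, 10/3, 13/2)
obs 5: x=1 → posterior Dirichlet(10, 13/4, 10/3, 13/2)
obs 6: x=2 → posterior Dirichlet(10, 13/4, 13/3, 13/2)
obs 7: x=3 → posterior Dirichlet(10, 13/4, 13/3, 15/2)
obs 8: x=2 → posterior Dirichlet(10, 13/4, 16/3, 15/2)
obs 9: x=0 → posterior Dirichlet(11, 13/4, 16/3, 15/2)
obs 10: x=2 → posterior Dirichlet(11, 13/4, 19/3, 15/2)
obs 11: x=3 → posterior Dirichlet(11, 13/4, 19/3, 17/2)
obs 12: x=2 → posterior Dirichlet(11, 13/4, 22/3, 17/2)
obs 13: x=2 → posterior Dirichlet(11, 13/4, 25/3, 17/2)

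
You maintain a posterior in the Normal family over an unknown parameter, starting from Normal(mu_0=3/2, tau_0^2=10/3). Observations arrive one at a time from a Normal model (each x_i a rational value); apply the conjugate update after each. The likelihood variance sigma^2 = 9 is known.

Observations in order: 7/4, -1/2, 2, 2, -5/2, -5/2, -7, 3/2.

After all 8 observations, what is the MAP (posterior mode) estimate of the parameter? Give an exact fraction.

-12/107

obs 1: x=7/4 → posterior Normal(58/37, 90/37)
obs 2: x=-1/2 → posterior Normal(53/47, 90/47)
obs 3: x=2 → posterior Normal(73/57, 30/19)
obs 4: x=2 → posterior Normal(93/67, 90/67)
obs 5: x=-5/2 → posterior Normal(68/77, 90/77)
obs 6: x=-5/2 → posterior Normal(43/87, 30/29)
obs 7: x=-7 → posterior Normal(-27/97, 90/97)
obs 8: x=3/2 → posterior Normal(-12/107, 90/107)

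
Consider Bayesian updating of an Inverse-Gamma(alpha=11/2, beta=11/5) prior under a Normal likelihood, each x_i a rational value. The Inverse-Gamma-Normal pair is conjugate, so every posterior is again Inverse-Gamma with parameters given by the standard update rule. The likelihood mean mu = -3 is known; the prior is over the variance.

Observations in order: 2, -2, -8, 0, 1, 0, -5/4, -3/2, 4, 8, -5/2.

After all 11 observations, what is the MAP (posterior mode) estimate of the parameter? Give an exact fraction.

obs 1: x=2 → posterior Inverse-Gamma(6, 147/10)
obs 2: x=-2 → posterior Inverse-Gamma(13/2, 76/5)
obs 3: x=-8 → posterior Inverse-Gamma(7, 277/10)
obs 4: x=0 → posterior Inverse-Gamma(15/2, 161/5)
obs 5: x=1 → posterior Inverse-Gamma(8, 201/5)
obs 6: x=0 → posterior Inverse-Gamma(17/2, 447/10)
obs 7: x=-5/4 → posterior Inverse-Gamma(9, 7397/160)
obs 8: x=-3/2 → posterior Inverse-Gamma(19/2, 7577/160)
obs 9: x=4 → posterior Inverse-Gamma(10, 11497/160)
obs 10: x=8 → posterior Inverse-Gamma(21/2, 21177/160)
obs 11: x=-5/2 → posterior Inverse-Gamma(11, 21197/160)

21197/1920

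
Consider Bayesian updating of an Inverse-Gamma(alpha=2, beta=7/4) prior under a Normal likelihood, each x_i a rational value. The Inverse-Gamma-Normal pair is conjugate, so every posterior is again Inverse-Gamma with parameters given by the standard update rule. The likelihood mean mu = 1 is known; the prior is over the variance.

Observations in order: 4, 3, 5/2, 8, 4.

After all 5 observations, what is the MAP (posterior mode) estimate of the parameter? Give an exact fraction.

obs 1: x=4 → posterior Inverse-Gamma(5/2, 25/4)
obs 2: x=3 → posterior Inverse-Gamma(3, 33/4)
obs 3: x=5/2 → posterior Inverse-Gamma(7/2, 75/8)
obs 4: x=8 → posterior Inverse-Gamma(4, 271/8)
obs 5: x=4 → posterior Inverse-Gamma(9/2, 307/8)

307/44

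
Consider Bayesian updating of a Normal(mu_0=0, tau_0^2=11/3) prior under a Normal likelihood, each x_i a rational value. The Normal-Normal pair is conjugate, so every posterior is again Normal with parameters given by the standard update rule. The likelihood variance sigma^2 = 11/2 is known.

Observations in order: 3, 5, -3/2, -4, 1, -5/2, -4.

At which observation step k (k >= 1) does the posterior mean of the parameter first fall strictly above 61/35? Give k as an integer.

k = 2

obs 1: x=3 → posterior Normal(6/5, 11/5)
obs 2: x=5 → posterior Normal(16/7, 11/7)
obs 3: x=-3/2 → posterior Normal(13/9, 11/9)
obs 4: x=-4 → posterior Normal(5/11, 1)
obs 5: x=1 → posterior Normal(7/13, 11/13)
obs 6: x=-5/2 → posterior Normal(2/15, 11/15)
obs 7: x=-4 → posterior Normal(-6/17, 11/17)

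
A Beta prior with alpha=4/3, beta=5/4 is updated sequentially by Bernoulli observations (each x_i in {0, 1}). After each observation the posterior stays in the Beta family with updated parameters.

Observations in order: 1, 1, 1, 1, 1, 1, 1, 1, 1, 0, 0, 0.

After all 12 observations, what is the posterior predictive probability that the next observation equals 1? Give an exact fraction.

124/175

obs 1: x=1 → posterior Beta(7/3, 5/4)
obs 2: x=1 → posterior Beta(10/3, 5/4)
obs 3: x=1 → posterior Beta(13/3, 5/4)
obs 4: x=1 → posterior Beta(16/3, 5/4)
obs 5: x=1 → posterior Beta(19/3, 5/4)
obs 6: x=1 → posterior Beta(22/3, 5/4)
obs 7: x=1 → posterior Beta(25/3, 5/4)
obs 8: x=1 → posterior Beta(28/3, 5/4)
obs 9: x=1 → posterior Beta(31/3, 5/4)
obs 10: x=0 → posterior Beta(31/3, 9/4)
obs 11: x=0 → posterior Beta(31/3, 13/4)
obs 12: x=0 → posterior Beta(31/3, 17/4)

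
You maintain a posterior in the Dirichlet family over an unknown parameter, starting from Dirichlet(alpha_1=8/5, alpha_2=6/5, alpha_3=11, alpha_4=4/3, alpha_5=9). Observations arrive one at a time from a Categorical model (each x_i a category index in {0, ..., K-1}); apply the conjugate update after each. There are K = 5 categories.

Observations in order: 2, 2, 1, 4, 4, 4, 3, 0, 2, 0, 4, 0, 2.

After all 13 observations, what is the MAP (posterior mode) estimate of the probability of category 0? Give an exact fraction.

27/241

obs 1: x=2 → posterior Dirichlet(8/5, 6/5, 12, 4/3, 9)
obs 2: x=2 → posterior Dirichlet(8/5, 6/5, 13, 4/3, 9)
obs 3: x=1 → posterior Dirichlet(8/5, 11/5, 13, 4/3, 9)
obs 4: x=4 → posterior Dirichlet(8/5, 11/5, 13, 4/3, 10)
obs 5: x=4 → posterior Dirichlet(8/5, 11/5, 13, 4/3, 11)
obs 6: x=4 → posterior Dirichlet(8/5, 11/5, 13, 4/3, 12)
obs 7: x=3 → posterior Dirichlet(8/5, 11/5, 13, 7/3, 12)
obs 8: x=0 → posterior Dirichlet(13/5, 11/5, 13, 7/3, 12)
obs 9: x=2 → posterior Dirichlet(13/5, 11/5, 14, 7/3, 12)
obs 10: x=0 → posterior Dirichlet(18/5, 11/5, 14, 7/3, 12)
obs 11: x=4 → posterior Dirichlet(18/5, 11/5, 14, 7/3, 13)
obs 12: x=0 → posterior Dirichlet(23/5, 11/5, 14, 7/3, 13)
obs 13: x=2 → posterior Dirichlet(23/5, 11/5, 15, 7/3, 13)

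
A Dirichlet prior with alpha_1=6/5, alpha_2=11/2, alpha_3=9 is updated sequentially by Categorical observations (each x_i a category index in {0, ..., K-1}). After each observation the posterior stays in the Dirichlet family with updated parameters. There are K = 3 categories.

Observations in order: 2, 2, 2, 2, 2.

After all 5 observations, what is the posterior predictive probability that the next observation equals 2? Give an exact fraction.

obs 1: x=2 → posterior Dirichlet(6/5, 11/2, 10)
obs 2: x=2 → posterior Dirichlet(6/5, 11/2, 11)
obs 3: x=2 → posterior Dirichlet(6/5, 11/2, 12)
obs 4: x=2 → posterior Dirichlet(6/5, 11/2, 13)
obs 5: x=2 → posterior Dirichlet(6/5, 11/2, 14)

140/207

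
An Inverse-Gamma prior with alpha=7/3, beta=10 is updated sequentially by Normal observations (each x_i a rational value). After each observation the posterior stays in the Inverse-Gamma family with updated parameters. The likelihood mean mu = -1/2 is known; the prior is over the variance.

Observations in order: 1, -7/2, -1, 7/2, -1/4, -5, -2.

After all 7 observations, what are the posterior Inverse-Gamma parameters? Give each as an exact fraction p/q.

alpha=35/6, beta=1121/32

obs 1: x=1 → posterior Inverse-Gamma(17/6, 89/8)
obs 2: x=-7/2 → posterior Inverse-Gamma(10/3, 125/8)
obs 3: x=-1 → posterior Inverse-Gamma(23/6, 63/4)
obs 4: x=7/2 → posterior Inverse-Gamma(13/3, 95/4)
obs 5: x=-1/4 → posterior Inverse-Gamma(29/6, 761/32)
obs 6: x=-5 → posterior Inverse-Gamma(16/3, 1085/32)
obs 7: x=-2 → posterior Inverse-Gamma(35/6, 1121/32)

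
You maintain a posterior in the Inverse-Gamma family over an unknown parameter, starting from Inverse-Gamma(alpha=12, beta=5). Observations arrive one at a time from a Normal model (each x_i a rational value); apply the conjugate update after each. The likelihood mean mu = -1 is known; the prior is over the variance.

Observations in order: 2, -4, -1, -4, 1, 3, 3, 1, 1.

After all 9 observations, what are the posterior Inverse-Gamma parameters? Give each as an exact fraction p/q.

obs 1: x=2 → posterior Inverse-Gamma(25/2, 19/2)
obs 2: x=-4 → posterior Inverse-Gamma(13, 14)
obs 3: x=-1 → posterior Inverse-Gamma(27/2, 14)
obs 4: x=-4 → posterior Inverse-Gamma(14, 37/2)
obs 5: x=1 → posterior Inverse-Gamma(29/2, 41/2)
obs 6: x=3 → posterior Inverse-Gamma(15, 57/2)
obs 7: x=3 → posterior Inverse-Gamma(31/2, 73/2)
obs 8: x=1 → posterior Inverse-Gamma(16, 77/2)
obs 9: x=1 → posterior Inverse-Gamma(33/2, 81/2)

alpha=33/2, beta=81/2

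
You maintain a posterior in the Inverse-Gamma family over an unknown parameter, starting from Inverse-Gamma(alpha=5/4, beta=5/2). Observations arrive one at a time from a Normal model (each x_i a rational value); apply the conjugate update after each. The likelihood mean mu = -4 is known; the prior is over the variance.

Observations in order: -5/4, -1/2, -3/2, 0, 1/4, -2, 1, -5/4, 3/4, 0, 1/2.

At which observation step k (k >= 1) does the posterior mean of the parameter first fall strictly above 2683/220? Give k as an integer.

k = 7

obs 1: x=-5/4 → posterior Inverse-Gamma(7/4, 201/32)
obs 2: x=-1/2 → posterior Inverse-Gamma(9/4, 397/32)
obs 3: x=-3/2 → posterior Inverse-Gamma(11/4, 497/32)
obs 4: x=0 → posterior Inverse-Gamma(13/4, 753/32)
obs 5: x=1/4 → posterior Inverse-Gamma(15/4, 521/16)
obs 6: x=-2 → posterior Inverse-Gamma(17/4, 553/16)
obs 7: x=1 → posterior Inverse-Gamma(19/4, 753/16)
obs 8: x=-5/4 → posterior Inverse-Gamma(21/4, 1627/32)
obs 9: x=3/4 → posterior Inverse-Gamma(23/4, 497/8)
obs 10: x=0 → posterior Inverse-Gamma(25/4, 561/8)
obs 11: x=1/2 → posterior Inverse-Gamma(27/4, 321/4)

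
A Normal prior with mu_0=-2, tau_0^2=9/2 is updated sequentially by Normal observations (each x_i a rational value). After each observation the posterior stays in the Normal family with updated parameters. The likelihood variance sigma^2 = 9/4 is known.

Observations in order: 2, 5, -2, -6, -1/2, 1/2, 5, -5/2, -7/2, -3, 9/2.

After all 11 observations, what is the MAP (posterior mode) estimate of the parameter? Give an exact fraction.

-3/23

obs 1: x=2 → posterior Normal(2/3, 3/2)
obs 2: x=5 → posterior Normal(12/5, 9/10)
obs 3: x=-2 → posterior Normal(8/7, 9/14)
obs 4: x=-6 → posterior Normal(-4/9, 1/2)
obs 5: x=-1/2 → posterior Normal(-5/11, 9/22)
obs 6: x=1/2 → posterior Normal(-4/13, 9/26)
obs 7: x=5 → posterior Normal(2/5, 3/10)
obs 8: x=-5/2 → posterior Normal(1/17, 9/34)
obs 9: x=-7/2 → posterior Normal(-6/19, 9/38)
obs 10: x=-3 → posterior Normal(-4/7, 3/14)
obs 11: x=9/2 → posterior Normal(-3/23, 9/46)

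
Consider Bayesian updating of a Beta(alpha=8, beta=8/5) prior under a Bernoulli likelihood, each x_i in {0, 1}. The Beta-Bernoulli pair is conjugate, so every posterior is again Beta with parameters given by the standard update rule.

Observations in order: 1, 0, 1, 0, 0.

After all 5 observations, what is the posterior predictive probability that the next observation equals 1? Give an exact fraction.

50/73

obs 1: x=1 → posterior Beta(9, 8/5)
obs 2: x=0 → posterior Beta(9, 13/5)
obs 3: x=1 → posterior Beta(10, 13/5)
obs 4: x=0 → posterior Beta(10, 18/5)
obs 5: x=0 → posterior Beta(10, 23/5)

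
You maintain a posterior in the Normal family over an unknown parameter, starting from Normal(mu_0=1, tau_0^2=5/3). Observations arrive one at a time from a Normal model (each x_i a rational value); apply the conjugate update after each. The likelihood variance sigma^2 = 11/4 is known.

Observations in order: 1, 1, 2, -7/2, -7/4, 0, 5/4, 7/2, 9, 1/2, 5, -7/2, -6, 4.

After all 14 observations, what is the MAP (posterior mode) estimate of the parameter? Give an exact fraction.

obs 1: x=1 → posterior Normal(1, 55/53)
obs 2: x=1 → posterior Normal(1, 55/73)
obs 3: x=2 → posterior Normal(113/93, 55/93)
obs 4: x=-7/2 → posterior Normal(43/113, 55/113)
obs 5: x=-7/4 → posterior Normal(8/133, 55/133)
obs 6: x=0 → posterior Normal(8/153, 55/153)
obs 7: x=5/4 → posterior Normal(33/173, 55/173)
obs 8: x=7/2 → posterior Normal(103/193, 55/193)
obs 9: x=9 → posterior Normal(283/213, 55/213)
obs 10: x=1/2 → posterior Normal(293/233, 55/233)
obs 11: x=5 → posterior Normal(393/253, 5/23)
obs 12: x=-7/2 → posterior Normal(323/273, 55/273)
obs 13: x=-6 → posterior Normal(203/293, 55/293)
obs 14: x=4 → posterior Normal(283/313, 55/313)

283/313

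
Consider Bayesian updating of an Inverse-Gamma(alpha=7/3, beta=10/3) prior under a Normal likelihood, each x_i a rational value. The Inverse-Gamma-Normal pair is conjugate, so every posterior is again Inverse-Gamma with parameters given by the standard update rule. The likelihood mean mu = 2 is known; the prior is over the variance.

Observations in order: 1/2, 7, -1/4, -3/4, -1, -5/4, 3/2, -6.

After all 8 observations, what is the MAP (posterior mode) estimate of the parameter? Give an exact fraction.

obs 1: x=1/2 → posterior Inverse-Gamma(17/6, 107/24)
obs 2: x=7 → posterior Inverse-Gamma(10/3, 407/24)
obs 3: x=-1/4 → posterior Inverse-Gamma(23/6, 1871/96)
obs 4: x=-3/4 → posterior Inverse-Gamma(13/3, 1117/48)
obs 5: x=-1 → posterior Inverse-Gamma(29/6, 1333/48)
obs 6: x=-5/4 → posterior Inverse-Gamma(16/3, 3173/96)
obs 7: x=3/2 → posterior Inverse-Gamma(35/6, 3185/96)
obs 8: x=-6 → posterior Inverse-Gamma(19/3, 6257/96)

6257/704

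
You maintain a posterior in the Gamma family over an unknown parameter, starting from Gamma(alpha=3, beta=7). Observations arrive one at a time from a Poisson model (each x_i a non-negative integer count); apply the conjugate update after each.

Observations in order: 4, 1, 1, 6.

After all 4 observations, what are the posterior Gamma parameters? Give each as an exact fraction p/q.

alpha=15, beta=11

obs 1: x=4 → posterior Gamma(7, 8)
obs 2: x=1 → posterior Gamma(8, 9)
obs 3: x=1 → posterior Gamma(9, 10)
obs 4: x=6 → posterior Gamma(15, 11)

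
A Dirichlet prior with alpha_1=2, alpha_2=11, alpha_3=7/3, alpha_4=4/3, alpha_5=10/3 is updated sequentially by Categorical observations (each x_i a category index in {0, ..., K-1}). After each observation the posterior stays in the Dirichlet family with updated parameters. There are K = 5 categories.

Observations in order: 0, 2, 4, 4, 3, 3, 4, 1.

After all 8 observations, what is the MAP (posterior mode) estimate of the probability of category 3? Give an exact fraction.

obs 1: x=0 → posterior Dirichlet(3, 11, 7/3, 4/3, 10/3)
obs 2: x=2 → posterior Dirichlet(3, 11, 10/3, 4/3, 10/3)
obs 3: x=4 → posterior Dirichlet(3, 11, 10/3, 4/3, 13/3)
obs 4: x=4 → posterior Dirichlet(3, 11, 10/3, 4/3, 16/3)
obs 5: x=3 → posterior Dirichlet(3, 11, 10/3, 7/3, 16/3)
obs 6: x=3 → posterior Dirichlet(3, 11, 10/3, 10/3, 16/3)
obs 7: x=4 → posterior Dirichlet(3, 11, 10/3, 10/3, 19/3)
obs 8: x=1 → posterior Dirichlet(3, 12, 10/3, 10/3, 19/3)

7/69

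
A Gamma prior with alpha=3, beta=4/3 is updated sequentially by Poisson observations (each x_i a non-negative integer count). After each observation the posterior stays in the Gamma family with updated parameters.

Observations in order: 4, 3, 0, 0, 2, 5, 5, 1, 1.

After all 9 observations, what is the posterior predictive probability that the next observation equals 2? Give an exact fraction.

obs 1: x=4 → posterior Gamma(7, 7/3)
obs 2: x=3 → posterior Gamma(10, 10/3)
obs 3: x=0 → posterior Gamma(10, 13/3)
obs 4: x=0 → posterior Gamma(10, 16/3)
obs 5: x=2 → posterior Gamma(12, 19/3)
obs 6: x=5 → posterior Gamma(17, 22/3)
obs 7: x=5 → posterior Gamma(22, 25/3)
obs 8: x=1 → posterior Gamma(23, 28/3)
obs 9: x=1 → posterior Gamma(24, 31/3)

418778546151731189527102804811881056675/1645856063392333637428511283680383074304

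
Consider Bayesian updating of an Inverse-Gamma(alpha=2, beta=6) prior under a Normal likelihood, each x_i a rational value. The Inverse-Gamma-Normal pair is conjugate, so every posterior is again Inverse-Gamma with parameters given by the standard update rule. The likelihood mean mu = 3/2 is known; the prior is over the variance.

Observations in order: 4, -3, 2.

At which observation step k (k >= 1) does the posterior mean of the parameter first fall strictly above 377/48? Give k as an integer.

k = 2

obs 1: x=4 → posterior Inverse-Gamma(5/2, 73/8)
obs 2: x=-3 → posterior Inverse-Gamma(3, 77/4)
obs 3: x=2 → posterior Inverse-Gamma(7/2, 155/8)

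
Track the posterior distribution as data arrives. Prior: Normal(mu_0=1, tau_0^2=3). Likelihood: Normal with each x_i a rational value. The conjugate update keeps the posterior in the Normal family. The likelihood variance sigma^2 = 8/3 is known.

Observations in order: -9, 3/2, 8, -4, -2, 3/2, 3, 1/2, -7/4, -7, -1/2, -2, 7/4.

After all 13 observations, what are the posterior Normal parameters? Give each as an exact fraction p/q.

obs 1: x=-9 → posterior Normal(-73/17, 24/17)
obs 2: x=3/2 → posterior Normal(-119/52, 12/13)
obs 3: x=8 → posterior Normal(5/14, 24/35)
obs 4: x=-4 → posterior Normal(-47/88, 6/11)
obs 5: x=-2 → posterior Normal(-83/106, 24/53)
obs 6: x=3/2 → posterior Normal(-14/31, 12/31)
obs 7: x=3 → posterior Normal(-1/71, 24/71)
obs 8: x=1/2 → posterior Normal(7/160, 3/10)
obs 9: x=-7/4 → posterior Normal(-49/356, 24/89)
obs 10: x=-7 → posterior Normal(-43/56, 12/49)
obs 11: x=-1/2 → posterior Normal(-319/428, 24/107)
obs 12: x=-2 → posterior Normal(-391/464, 6/29)
obs 13: x=7/4 → posterior Normal(-82/125, 24/125)

mu_0=-82/125, tau_0^2=24/125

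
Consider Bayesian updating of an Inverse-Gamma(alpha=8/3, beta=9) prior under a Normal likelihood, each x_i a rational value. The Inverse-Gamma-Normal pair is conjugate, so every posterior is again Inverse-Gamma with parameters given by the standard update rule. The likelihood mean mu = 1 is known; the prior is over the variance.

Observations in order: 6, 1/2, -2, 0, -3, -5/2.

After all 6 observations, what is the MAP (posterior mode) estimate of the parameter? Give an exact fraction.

obs 1: x=6 → posterior Inverse-Gamma(19/6, 43/2)
obs 2: x=1/2 → posterior Inverse-Gamma(11/3, 173/8)
obs 3: x=-2 → posterior Inverse-Gamma(25/6, 209/8)
obs 4: x=0 → posterior Inverse-Gamma(14/3, 213/8)
obs 5: x=-3 → posterior Inverse-Gamma(31/6, 277/8)
obs 6: x=-5/2 → posterior Inverse-Gamma(17/3, 163/4)

489/80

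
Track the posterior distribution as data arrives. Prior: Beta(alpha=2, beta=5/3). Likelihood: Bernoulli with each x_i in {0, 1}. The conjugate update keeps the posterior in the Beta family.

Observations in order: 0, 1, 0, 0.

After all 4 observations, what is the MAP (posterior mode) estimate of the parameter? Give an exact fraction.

6/17

obs 1: x=0 → posterior Beta(2, 8/3)
obs 2: x=1 → posterior Beta(3, 8/3)
obs 3: x=0 → posterior Beta(3, 11/3)
obs 4: x=0 → posterior Beta(3, 14/3)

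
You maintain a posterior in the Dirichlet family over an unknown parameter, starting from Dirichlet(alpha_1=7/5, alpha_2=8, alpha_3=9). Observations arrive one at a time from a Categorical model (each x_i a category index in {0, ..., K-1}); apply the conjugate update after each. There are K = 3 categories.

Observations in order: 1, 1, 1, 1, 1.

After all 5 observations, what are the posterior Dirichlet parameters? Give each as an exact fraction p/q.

obs 1: x=1 → posterior Dirichlet(7/5, 9, 9)
obs 2: x=1 → posterior Dirichlet(7/5, 10, 9)
obs 3: x=1 → posterior Dirichlet(7/5, 11, 9)
obs 4: x=1 → posterior Dirichlet(7/5, 12, 9)
obs 5: x=1 → posterior Dirichlet(7/5, 13, 9)

alpha_1=7/5, alpha_2=13, alpha_3=9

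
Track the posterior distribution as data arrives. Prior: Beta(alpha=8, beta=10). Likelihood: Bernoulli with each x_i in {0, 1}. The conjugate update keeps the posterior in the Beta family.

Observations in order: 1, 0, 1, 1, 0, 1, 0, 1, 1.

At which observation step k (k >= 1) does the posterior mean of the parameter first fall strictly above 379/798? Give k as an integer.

k = 3

obs 1: x=1 → posterior Beta(9, 10)
obs 2: x=0 → posterior Beta(9, 11)
obs 3: x=1 → posterior Beta(10, 11)
obs 4: x=1 → posterior Beta(11, 11)
obs 5: x=0 → posterior Beta(11, 12)
obs 6: x=1 → posterior Beta(12, 12)
obs 7: x=0 → posterior Beta(12, 13)
obs 8: x=1 → posterior Beta(13, 13)
obs 9: x=1 → posterior Beta(14, 13)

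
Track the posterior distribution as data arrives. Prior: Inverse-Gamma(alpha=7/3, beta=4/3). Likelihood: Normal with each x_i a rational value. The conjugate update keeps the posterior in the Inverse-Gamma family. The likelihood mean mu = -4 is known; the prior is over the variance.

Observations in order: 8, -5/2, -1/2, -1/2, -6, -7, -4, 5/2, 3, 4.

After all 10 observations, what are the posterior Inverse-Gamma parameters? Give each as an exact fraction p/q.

alpha=22/3, beta=1025/6

obs 1: x=8 → posterior Inverse-Gamma(17/6, 220/3)
obs 2: x=-5/2 → posterior Inverse-Gamma(10/3, 1787/24)
obs 3: x=-1/2 → posterior Inverse-Gamma(23/6, 967/12)
obs 4: x=-1/2 → posterior Inverse-Gamma(13/3, 2081/24)
obs 5: x=-6 → posterior Inverse-Gamma(29/6, 2129/24)
obs 6: x=-7 → posterior Inverse-Gamma(16/3, 2237/24)
obs 7: x=-4 → posterior Inverse-Gamma(35/6, 2237/24)
obs 8: x=5/2 → posterior Inverse-Gamma(19/3, 343/3)
obs 9: x=3 → posterior Inverse-Gamma(41/6, 833/6)
obs 10: x=4 → posterior Inverse-Gamma(22/3, 1025/6)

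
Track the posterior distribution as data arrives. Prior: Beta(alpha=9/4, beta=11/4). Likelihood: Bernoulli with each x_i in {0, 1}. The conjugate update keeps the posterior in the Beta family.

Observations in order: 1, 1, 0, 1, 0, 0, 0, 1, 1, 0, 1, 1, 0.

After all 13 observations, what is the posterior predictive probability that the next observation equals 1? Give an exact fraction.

obs 1: x=1 → posterior Beta(13/4, 11/4)
obs 2: x=1 → posterior Beta(17/4, 11/4)
obs 3: x=0 → posterior Beta(17/4, 15/4)
obs 4: x=1 → posterior Beta(21/4, 15/4)
obs 5: x=0 → posterior Beta(21/4, 19/4)
obs 6: x=0 → posterior Beta(21/4, 23/4)
obs 7: x=0 → posterior Beta(21/4, 27/4)
obs 8: x=1 → posterior Beta(25/4, 27/4)
obs 9: x=1 → posterior Beta(29/4, 27/4)
obs 10: x=0 → posterior Beta(29/4, 31/4)
obs 11: x=1 → posterior Beta(33/4, 31/4)
obs 12: x=1 → posterior Beta(37/4, 31/4)
obs 13: x=0 → posterior Beta(37/4, 35/4)

37/72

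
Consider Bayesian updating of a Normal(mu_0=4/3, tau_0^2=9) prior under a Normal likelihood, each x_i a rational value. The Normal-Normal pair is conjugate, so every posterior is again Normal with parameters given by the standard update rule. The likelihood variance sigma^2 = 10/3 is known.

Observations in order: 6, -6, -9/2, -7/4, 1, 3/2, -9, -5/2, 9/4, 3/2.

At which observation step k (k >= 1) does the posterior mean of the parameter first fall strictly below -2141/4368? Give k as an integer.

obs 1: x=6 → posterior Normal(526/111, 90/37)
obs 2: x=-6 → posterior Normal(5/24, 45/32)
obs 3: x=-9/2 → posterior Normal(-649/546, 90/91)
obs 4: x=-7/4 → posterior Normal(-1865/1416, 45/59)
obs 5: x=1 → posterior Normal(-1541/1740, 18/29)
obs 6: x=3/2 → posterior Normal(-1055/2064, 45/86)
obs 7: x=-9 → posterior Normal(-3971/2388, 90/199)
obs 8: x=-5/2 → posterior Normal(-4781/2712, 45/113)
obs 9: x=9/4 → posterior Normal(-1013/759, 90/253)
obs 10: x=3/2 → posterior Normal(-1783/1680, 9/28)

k = 3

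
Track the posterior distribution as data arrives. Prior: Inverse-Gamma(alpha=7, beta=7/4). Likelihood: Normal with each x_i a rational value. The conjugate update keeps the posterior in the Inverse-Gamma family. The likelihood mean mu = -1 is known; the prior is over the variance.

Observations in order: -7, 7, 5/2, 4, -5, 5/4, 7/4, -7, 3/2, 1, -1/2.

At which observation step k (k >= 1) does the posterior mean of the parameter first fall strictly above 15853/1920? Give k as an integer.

k = 4

obs 1: x=-7 → posterior Inverse-Gamma(15/2, 79/4)
obs 2: x=7 → posterior Inverse-Gamma(8, 207/4)
obs 3: x=5/2 → posterior Inverse-Gamma(17/2, 463/8)
obs 4: x=4 → posterior Inverse-Gamma(9, 563/8)
obs 5: x=-5 → posterior Inverse-Gamma(19/2, 627/8)
obs 6: x=5/4 → posterior Inverse-Gamma(10, 2589/32)
obs 7: x=7/4 → posterior Inverse-Gamma(21/2, 1355/16)
obs 8: x=-7 → posterior Inverse-Gamma(11, 1643/16)
obs 9: x=3/2 → posterior Inverse-Gamma(23/2, 1693/16)
obs 10: x=1 → posterior Inverse-Gamma(12, 1725/16)
obs 11: x=-1/2 → posterior Inverse-Gamma(25/2, 1727/16)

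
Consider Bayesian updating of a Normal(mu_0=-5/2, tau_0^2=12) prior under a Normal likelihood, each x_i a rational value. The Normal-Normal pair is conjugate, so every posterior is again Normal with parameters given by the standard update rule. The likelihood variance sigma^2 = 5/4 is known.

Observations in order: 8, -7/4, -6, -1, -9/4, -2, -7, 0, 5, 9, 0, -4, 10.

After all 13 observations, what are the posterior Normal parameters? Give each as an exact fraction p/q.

mu_0=743/1258, tau_0^2=60/629

obs 1: x=8 → posterior Normal(743/106, 60/53)
obs 2: x=-7/4 → posterior Normal(575/202, 60/101)
obs 3: x=-6 → posterior Normal(-1/298, 60/149)
obs 4: x=-1 → posterior Normal(-97/394, 60/197)
obs 5: x=-9/4 → posterior Normal(-313/490, 12/49)
obs 6: x=-2 → posterior Normal(-505/586, 60/293)
obs 7: x=-7 → posterior Normal(-107/62, 60/341)
obs 8: x=0 → posterior Normal(-1177/778, 60/389)
obs 9: x=5 → posterior Normal(-697/874, 60/437)
obs 10: x=9 → posterior Normal(167/970, 12/97)
obs 11: x=0 → posterior Normal(167/1066, 60/533)
obs 12: x=-4 → posterior Normal(-31/166, 60/581)
obs 13: x=10 → posterior Normal(743/1258, 60/629)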